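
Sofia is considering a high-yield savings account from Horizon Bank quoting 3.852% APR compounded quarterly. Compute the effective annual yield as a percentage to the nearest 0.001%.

3.908%

EAR = (1 + 0.03852/4)^4 − 1.
= 1.039080 − 1 = 3.908%.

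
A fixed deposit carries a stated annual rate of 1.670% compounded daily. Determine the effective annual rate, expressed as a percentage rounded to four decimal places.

1.6840%

EAR = (1 + 0.01670/365)^365 − 1.
= (1 + 0.000046)^365 − 1 = 1.016840 − 1 = 1.6840%.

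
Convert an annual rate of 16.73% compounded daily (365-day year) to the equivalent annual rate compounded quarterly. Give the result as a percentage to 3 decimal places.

EAR = (1 + 0.1673/365)^365 − 1 = 0.182064.
Solve (1 + r/4)^4 = 1.182064: r/4 = 1.182064^(1/4) − 1 = 0.042702, so r = 0.170808 = 17.081%.

17.081%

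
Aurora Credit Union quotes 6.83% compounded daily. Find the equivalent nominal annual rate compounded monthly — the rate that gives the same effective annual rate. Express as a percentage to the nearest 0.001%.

6.849%

EAR = (1 + 0.0683/365)^365 − 1 = 0.070680.
Solve (1 + r/12)^12 = 1.070680: r/12 = 1.070680^(1/12) − 1 = 0.005707, so r = 0.068488 = 6.849%.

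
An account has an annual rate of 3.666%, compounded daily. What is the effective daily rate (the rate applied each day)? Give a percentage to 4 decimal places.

0.0100%

With a nominal annual rate compounded daily, the periodic rate is the nominal rate divided by 365.
i = 0.03666 / 365 = 0.0001004 = 0.0100%.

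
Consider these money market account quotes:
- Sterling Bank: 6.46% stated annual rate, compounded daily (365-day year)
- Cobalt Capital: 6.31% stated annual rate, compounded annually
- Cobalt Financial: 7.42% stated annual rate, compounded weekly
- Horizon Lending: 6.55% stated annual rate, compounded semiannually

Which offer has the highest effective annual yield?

Sterling Bank: (1 + 0.0646/365)^365 − 1 = 6.673%
Cobalt Capital: compounded annually, EAR = 6.310%
Cobalt Financial: (1 + 0.0742/52)^52 − 1 = 7.697%
Horizon Lending: (1 + 0.0655/2)^2 − 1 = 6.657%
The highest effective annual rate is Cobalt Financial at 7.697%.

Cobalt Financial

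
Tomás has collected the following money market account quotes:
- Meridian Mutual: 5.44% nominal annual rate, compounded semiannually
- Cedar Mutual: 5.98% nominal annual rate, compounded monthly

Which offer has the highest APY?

Cedar Mutual

Meridian Mutual: (1 + 0.0544/2)^2 − 1 = 5.514%
Cedar Mutual: (1 + 0.0598/12)^12 − 1 = 6.147%
The highest effective annual rate is Cedar Mutual at 6.147%.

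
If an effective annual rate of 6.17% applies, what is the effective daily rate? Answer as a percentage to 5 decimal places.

The per-day rate i satisfies (1 + i)^365 = 1 + 0.0617.
i = 1.0617^(1/365) − 1 = 0.0001640 = 0.01640%.

0.01640%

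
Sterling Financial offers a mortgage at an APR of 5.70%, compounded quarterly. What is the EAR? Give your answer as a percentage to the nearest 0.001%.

EAR = (1 + 0.0570/4)^4 − 1.
= 1.058230 − 1 = 5.823%.

5.823%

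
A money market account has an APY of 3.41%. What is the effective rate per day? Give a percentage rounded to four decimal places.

The per-day rate i satisfies (1 + i)^365 = 1 + 0.0341.
i = 1.0341^(1/365) − 1 = 0.0000919 = 0.0092%.

0.0092%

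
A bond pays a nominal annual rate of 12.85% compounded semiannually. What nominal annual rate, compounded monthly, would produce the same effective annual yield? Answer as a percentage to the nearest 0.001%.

EAR = (1 + 0.1285/2)^2 − 1 = 0.132628.
Solve (1 + r/12)^12 = 1.132628: r/12 = 1.132628^(1/12) − 1 = 0.010432, so r = 0.125189 = 12.519%.

12.519%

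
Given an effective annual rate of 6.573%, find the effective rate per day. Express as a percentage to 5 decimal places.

0.01744%

The per-day rate i satisfies (1 + i)^365 = 1 + 0.06573.
i = 1.06573^(1/365) − 1 = 0.0001744 = 0.01744%.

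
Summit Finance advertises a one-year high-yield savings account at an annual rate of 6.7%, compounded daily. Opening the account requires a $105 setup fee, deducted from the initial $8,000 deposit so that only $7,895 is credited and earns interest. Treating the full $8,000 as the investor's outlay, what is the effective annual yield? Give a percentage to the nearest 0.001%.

Value after one year: 7,895 × (1 + 0.067/365)^365 = 7,895 × 1.069289 = $8,442.04.
Effective yield on the $8,000 outlay: 8,442.04 / 8,000 − 1 = 0.055254 = 5.525%.

5.525%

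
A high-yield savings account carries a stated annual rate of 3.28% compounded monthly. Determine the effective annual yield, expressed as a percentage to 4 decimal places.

3.3298%

EAR = (1 + 0.0328/12)^12 − 1.
= (1 + 0.002733)^12 − 1 = 1.033298 − 1 = 3.3298%.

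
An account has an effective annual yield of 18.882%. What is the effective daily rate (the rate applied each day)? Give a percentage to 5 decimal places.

The per-day rate i satisfies (1 + i)^365 = 1 + 0.18882.
i = 1.18882^(1/365) − 1 = 0.0004740 = 0.04740%.

0.04740%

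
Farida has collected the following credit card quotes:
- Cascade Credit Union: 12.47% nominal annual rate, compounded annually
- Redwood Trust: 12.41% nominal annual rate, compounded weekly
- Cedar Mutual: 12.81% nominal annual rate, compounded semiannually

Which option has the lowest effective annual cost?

Cascade Credit Union: compounded annually, EAR = 12.470%
Redwood Trust: (1 + 0.1241/52)^52 − 1 = 13.196%
Cedar Mutual: (1 + 0.1281/2)^2 − 1 = 13.220%
The lowest effective annual rate is Cascade Credit Union at 12.470%.

Cascade Credit Union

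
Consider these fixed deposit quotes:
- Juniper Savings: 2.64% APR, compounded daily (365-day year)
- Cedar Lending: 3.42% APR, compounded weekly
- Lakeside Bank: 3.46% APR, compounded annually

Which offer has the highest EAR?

Juniper Savings: (1 + 0.0264/365)^365 − 1 = 2.675%
Cedar Lending: (1 + 0.0342/52)^52 − 1 = 3.478%
Lakeside Bank: compounded annually, EAR = 3.460%
The highest effective annual rate is Cedar Lending at 3.478%.

Cedar Lending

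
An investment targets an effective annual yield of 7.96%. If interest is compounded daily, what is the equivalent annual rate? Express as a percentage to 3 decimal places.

7.660%

(1 + r/365)^365 − 1 = 0.0796, so 1 + r/365 = 1.0796^(1/365).
r/365 = 0.000210, so r = 0.076599 = 7.660%.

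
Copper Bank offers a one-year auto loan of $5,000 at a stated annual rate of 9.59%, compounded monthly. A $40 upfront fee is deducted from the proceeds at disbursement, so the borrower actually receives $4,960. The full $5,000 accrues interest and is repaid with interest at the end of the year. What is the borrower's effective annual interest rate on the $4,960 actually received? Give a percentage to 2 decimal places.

Amount owed after one year: 5,000 × (1 + 0.0959/12)^12 = 5,000 × 1.100230 = $5,501.15.
Effective rate on net proceeds: 5,501.15 / 4,960 − 1 = 0.109102 = 10.91%.

10.91%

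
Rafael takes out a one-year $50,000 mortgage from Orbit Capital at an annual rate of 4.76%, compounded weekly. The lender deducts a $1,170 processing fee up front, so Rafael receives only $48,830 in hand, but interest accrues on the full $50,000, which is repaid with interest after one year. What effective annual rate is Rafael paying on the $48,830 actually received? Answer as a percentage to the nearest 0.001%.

Amount owed after one year: 50,000 × (1 + 0.0476/52)^52 = 50,000 × 1.048728 = $52,436.41.
Effective rate on net proceeds: 52,436.41 / 48,830 − 1 = 0.073856 = 7.386%.

7.386%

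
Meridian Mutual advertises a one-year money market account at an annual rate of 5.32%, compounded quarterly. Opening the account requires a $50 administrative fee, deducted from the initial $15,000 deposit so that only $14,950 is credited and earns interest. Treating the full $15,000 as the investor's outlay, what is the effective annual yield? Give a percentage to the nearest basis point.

5.08%

Value after one year: 14,950 × (1 + 0.0532/4)^4 = 14,950 × 1.054271 = $15,761.35.
Effective yield on the $15,000 outlay: 15,761.35 / 15,000 − 1 = 0.050757 = 5.08%.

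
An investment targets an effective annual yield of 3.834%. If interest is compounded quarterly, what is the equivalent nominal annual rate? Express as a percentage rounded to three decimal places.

(1 + r/4)^4 − 1 = 0.03834, so 1 + r/4 = 1.03834^(1/4).
r/4 = 0.009450, so r = 0.037801 = 3.780%.

3.780%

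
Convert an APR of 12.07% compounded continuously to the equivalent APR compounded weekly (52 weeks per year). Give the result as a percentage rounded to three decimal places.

12.084%

EAR under continuous compounding: e^0.1207 − 1 = 0.128286.
Solve (1 + r/52)^52 = 1.128286: r/52 = 1.128286^(1/52) − 1 = 0.002324, so r = 0.120840 = 12.084%.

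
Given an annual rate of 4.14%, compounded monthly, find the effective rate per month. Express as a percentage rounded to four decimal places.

With a nominal annual rate compounded monthly, the periodic rate is the nominal rate divided by 12.
i = 0.0414 / 12 = 0.0034500 = 0.3450%.

0.3450%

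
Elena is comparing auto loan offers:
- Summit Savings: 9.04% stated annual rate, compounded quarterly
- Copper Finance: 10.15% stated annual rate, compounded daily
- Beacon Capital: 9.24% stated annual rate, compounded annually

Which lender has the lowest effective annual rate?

Beacon Capital

Summit Savings: (1 + 0.0904/4)^4 − 1 = 9.351%
Copper Finance: (1 + 0.1015/365)^365 − 1 = 10.681%
Beacon Capital: compounded annually, EAR = 9.240%
The lowest effective annual rate is Beacon Capital at 9.240%.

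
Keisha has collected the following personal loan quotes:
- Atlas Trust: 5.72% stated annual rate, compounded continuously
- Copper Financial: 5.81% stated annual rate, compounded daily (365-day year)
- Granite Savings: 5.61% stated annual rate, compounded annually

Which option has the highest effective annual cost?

Atlas Trust: e^0.0572 − 1 = 5.887%
Copper Financial: (1 + 0.0581/365)^365 − 1 = 5.982%
Granite Savings: compounded annually, EAR = 5.610%
The highest effective annual rate is Copper Financial at 5.982%.

Copper Financial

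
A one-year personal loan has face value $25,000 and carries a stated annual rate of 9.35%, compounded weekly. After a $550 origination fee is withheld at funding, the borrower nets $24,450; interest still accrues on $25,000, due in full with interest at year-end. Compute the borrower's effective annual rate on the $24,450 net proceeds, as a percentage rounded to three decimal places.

12.262%

Amount owed after one year: 25,000 × (1 + 0.0935/52)^52 = 25,000 × 1.097918 = $27,447.96.
Effective rate on net proceeds: 27,447.96 / 24,450 − 1 = 0.122616 = 12.262%.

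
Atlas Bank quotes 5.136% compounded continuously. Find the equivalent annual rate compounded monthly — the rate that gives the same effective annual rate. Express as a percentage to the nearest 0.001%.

EAR under continuous compounding: e^0.05136 − 1 = 0.052702.
Solve (1 + r/12)^12 = 1.052702: r/12 = 1.052702^(1/12) − 1 = 0.004289, so r = 0.051470 = 5.147%.

5.147%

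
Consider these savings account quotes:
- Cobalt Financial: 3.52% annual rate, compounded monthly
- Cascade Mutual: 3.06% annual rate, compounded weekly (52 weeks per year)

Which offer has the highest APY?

Cobalt Financial

Cobalt Financial: (1 + 0.0352/12)^12 − 1 = 3.577%
Cascade Mutual: (1 + 0.0306/52)^52 − 1 = 3.106%
The highest effective annual rate is Cobalt Financial at 3.577%.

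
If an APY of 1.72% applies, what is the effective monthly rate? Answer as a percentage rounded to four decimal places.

0.1422%

The per-month rate i satisfies (1 + i)^12 = 1 + 0.0172.
i = 1.0172^(1/12) − 1 = 0.0014222 = 0.1422%.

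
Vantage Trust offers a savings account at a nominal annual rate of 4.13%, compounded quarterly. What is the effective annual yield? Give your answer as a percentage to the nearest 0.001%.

EAR = (1 + 0.0413/4)^4 − 1.
= (1 + 0.010325)^4 − 1 = 1.041944 − 1 = 4.194%.

4.194%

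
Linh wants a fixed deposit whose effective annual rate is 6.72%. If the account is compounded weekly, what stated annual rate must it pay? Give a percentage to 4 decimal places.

(1 + r/52)^52 − 1 = 0.0672, so 1 + r/52 = 1.0672^(1/52).
r/52 = 0.001252, so r = 0.065079 = 6.5079%.

6.5079%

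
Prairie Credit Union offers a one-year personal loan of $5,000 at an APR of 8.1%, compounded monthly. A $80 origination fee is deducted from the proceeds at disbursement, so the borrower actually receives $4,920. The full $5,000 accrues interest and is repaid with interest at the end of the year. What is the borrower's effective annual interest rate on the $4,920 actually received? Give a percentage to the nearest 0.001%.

Amount owed after one year: 5,000 × (1 + 0.081/12)^12 = 5,000 × 1.084076 = $5,420.38.
Effective rate on net proceeds: 5,420.38 / 4,920 − 1 = 0.101703 = 10.170%.

10.170%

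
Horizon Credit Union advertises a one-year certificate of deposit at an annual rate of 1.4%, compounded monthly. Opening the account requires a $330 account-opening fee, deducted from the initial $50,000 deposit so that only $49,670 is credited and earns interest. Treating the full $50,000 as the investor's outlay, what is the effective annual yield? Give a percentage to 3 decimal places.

0.740%

Value after one year: 49,670 × (1 + 0.014/12)^12 = 49,670 × 1.014090 = $50,369.86.
Effective yield on the $50,000 outlay: 50,369.86 / 50,000 − 1 = 0.007397 = 0.740%.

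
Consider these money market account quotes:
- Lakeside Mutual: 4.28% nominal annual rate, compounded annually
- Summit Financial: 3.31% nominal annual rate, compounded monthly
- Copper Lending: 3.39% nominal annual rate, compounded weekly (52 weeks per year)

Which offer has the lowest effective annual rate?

Summit Financial

Lakeside Mutual: compounded annually, EAR = 4.280%
Summit Financial: (1 + 0.0331/12)^12 − 1 = 3.361%
Copper Lending: (1 + 0.0339/52)^52 − 1 = 3.447%
The lowest effective annual rate is Summit Financial at 3.361%.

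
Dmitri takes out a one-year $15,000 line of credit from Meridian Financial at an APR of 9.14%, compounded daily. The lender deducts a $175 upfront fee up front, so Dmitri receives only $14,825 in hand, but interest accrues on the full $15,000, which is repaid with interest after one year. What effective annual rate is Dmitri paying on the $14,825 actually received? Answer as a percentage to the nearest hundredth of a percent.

10.86%

Amount owed after one year: 15,000 × (1 + 0.0914/365)^365 = 15,000 × 1.095695 = $16,435.42.
Effective rate on net proceeds: 16,435.42 / 14,825 − 1 = 0.108629 = 10.86%.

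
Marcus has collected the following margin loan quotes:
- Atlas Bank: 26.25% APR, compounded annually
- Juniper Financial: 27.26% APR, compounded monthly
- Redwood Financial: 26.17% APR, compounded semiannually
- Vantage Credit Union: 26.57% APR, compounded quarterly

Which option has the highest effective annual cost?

Atlas Bank: compounded annually, EAR = 26.250%
Juniper Financial: (1 + 0.2726/12)^12 − 1 = 30.937%
Redwood Financial: (1 + 0.2617/2)^2 − 1 = 27.882%
Vantage Credit Union: (1 + 0.2657/4)^4 − 1 = 29.337%
The highest effective annual rate is Juniper Financial at 30.937%.

Juniper Financial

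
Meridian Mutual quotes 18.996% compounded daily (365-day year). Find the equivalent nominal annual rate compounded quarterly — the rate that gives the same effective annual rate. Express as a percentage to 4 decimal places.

19.4491%

EAR = (1 + 0.18996/365)^365 − 1 = 0.209141.
Solve (1 + r/4)^4 = 1.209141: r/4 = 1.209141^(1/4) − 1 = 0.048623, so r = 0.194491 = 19.4491%.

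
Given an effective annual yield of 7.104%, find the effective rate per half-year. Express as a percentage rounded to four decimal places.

3.4911%

The per-half-year rate i satisfies (1 + i)^2 = 1 + 0.07104.
i = 1.07104^(1/2) − 1 = 0.0349106 = 3.4911%.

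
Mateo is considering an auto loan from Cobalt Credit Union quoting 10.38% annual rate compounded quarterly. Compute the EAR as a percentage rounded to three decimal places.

10.791%

EAR = (1 + 0.1038/4)^4 − 1.
= 1.107911 − 1 = 10.791%.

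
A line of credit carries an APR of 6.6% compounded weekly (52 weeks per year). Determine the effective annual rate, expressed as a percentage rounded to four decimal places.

EAR = (1 + 0.066/52)^52 − 1.
= (1 + 0.001269)^52 − 1 = 1.068182 − 1 = 6.8182%.

6.8182%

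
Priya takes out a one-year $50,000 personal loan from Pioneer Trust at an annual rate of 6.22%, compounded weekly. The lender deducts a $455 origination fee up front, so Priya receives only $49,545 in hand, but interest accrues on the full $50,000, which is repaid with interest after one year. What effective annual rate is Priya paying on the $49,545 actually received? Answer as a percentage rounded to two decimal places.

7.39%

Amount owed after one year: 50,000 × (1 + 0.0622/52)^52 = 50,000 × 1.064136 = $53,206.78.
Effective rate on net proceeds: 53,206.78 / 49,545 − 1 = 0.073908 = 7.39%.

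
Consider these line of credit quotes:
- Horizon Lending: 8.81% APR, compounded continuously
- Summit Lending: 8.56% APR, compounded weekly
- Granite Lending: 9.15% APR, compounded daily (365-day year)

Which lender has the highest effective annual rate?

Granite Lending

Horizon Lending: e^0.0881 − 1 = 9.210%
Summit Lending: (1 + 0.0856/52)^52 − 1 = 8.929%
Granite Lending: (1 + 0.0915/365)^365 − 1 = 9.580%
The highest effective annual rate is Granite Lending at 9.580%.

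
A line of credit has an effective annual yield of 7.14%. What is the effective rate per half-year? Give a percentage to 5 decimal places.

3.50845%

The per-half-year rate i satisfies (1 + i)^2 = 1 + 0.0714.
i = 1.0714^(1/2) − 1 = 0.0350845 = 3.50845%.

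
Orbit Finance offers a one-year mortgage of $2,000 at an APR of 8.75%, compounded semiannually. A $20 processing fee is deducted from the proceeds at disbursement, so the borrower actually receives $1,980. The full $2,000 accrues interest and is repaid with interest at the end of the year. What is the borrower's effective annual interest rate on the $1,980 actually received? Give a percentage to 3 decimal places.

10.042%

Amount owed after one year: 2,000 × (1 + 0.0875/2)^2 = 2,000 × 1.089414 = $2,178.83.
Effective rate on net proceeds: 2,178.83 / 1,980 − 1 = 0.100418 = 10.042%.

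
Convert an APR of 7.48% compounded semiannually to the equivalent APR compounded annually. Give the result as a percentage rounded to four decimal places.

EAR = (1 + 0.0748/2)^2 − 1 = 0.076199.
Compounded annually, the equivalent nominal rate is the EAR itself: 7.6199%.

7.6199%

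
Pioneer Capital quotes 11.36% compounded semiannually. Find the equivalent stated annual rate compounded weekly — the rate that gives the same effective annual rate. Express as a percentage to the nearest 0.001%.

11.061%

EAR = (1 + 0.1136/2)^2 − 1 = 0.116826.
Solve (1 + r/52)^52 = 1.116826: r/52 = 1.116826^(1/52) − 1 = 0.002127, so r = 0.110608 = 11.061%.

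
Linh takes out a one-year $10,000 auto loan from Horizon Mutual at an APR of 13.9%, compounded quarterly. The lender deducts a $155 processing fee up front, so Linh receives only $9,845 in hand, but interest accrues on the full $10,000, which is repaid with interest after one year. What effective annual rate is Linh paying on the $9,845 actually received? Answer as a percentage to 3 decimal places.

16.446%

Amount owed after one year: 10,000 × (1 + 0.139/4)^4 = 10,000 × 1.146415 = $11,464.15.
Effective rate on net proceeds: 11,464.15 / 9,845 − 1 = 0.164464 = 16.446%.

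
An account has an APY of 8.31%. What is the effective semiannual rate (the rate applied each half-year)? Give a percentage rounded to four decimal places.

4.0721%

The per-half-year rate i satisfies (1 + i)^2 = 1 + 0.0831.
i = 1.0831^(1/2) − 1 = 0.0407209 = 4.0721%.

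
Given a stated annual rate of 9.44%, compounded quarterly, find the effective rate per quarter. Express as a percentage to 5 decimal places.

With a nominal annual rate compounded quarterly, the periodic rate is the nominal rate divided by 4.
i = 0.0944 / 4 = 0.0236000 = 2.36000%.

2.36000%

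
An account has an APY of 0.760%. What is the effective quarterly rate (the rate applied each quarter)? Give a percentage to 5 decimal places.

The per-quarter rate i satisfies (1 + i)^4 = 1 + 0.00760.
i = 1.00760^(1/4) − 1 = 0.0018946 = 0.18946%.

0.18946%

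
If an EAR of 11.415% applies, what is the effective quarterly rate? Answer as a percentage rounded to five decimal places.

2.73914%

The per-quarter rate i satisfies (1 + i)^4 = 1 + 0.11415.
i = 1.11415^(1/4) − 1 = 0.0273914 = 2.73914%.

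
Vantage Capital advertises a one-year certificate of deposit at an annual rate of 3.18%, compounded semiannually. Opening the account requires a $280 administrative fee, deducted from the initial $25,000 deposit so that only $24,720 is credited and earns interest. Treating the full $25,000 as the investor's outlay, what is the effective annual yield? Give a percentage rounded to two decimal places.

2.05%

Value after one year: 24,720 × (1 + 0.0318/2)^2 = 24,720 × 1.032053 = $25,512.35.
Effective yield on the $25,000 outlay: 25,512.35 / 25,000 − 1 = 0.020494 = 2.05%.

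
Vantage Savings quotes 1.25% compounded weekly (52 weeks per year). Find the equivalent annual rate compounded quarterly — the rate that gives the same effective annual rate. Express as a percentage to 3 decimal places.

EAR = (1 + 0.0125/52)^52 − 1 = 0.012577.
Solve (1 + r/4)^4 = 1.012577: r/4 = 1.012577^(1/4) − 1 = 0.003130, so r = 0.012518 = 1.252%.

1.252%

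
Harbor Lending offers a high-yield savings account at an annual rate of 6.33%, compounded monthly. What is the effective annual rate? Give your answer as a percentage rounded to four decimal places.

6.5169%

EAR = (1 + 0.0633/12)^12 − 1.
= (1 + 0.005275)^12 − 1 = 1.065169 − 1 = 6.5169%.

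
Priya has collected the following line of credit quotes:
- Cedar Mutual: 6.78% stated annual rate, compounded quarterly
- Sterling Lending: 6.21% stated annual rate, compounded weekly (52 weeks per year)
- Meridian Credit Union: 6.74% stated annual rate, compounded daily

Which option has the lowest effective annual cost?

Cedar Mutual: (1 + 0.0678/4)^4 − 1 = 6.954%
Sterling Lending: (1 + 0.0621/52)^52 − 1 = 6.403%
Meridian Credit Union: (1 + 0.0674/365)^365 − 1 = 6.972%
The lowest effective annual rate is Sterling Lending at 6.403%.

Sterling Lending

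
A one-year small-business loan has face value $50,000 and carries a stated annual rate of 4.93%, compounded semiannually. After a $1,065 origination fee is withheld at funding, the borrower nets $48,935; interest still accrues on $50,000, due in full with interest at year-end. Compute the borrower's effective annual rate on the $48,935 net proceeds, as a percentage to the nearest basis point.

Amount owed after one year: 50,000 × (1 + 0.0493/2)^2 = 50,000 × 1.049908 = $52,495.38.
Effective rate on net proceeds: 52,495.38 / 48,935 − 1 = 0.072757 = 7.28%.

7.28%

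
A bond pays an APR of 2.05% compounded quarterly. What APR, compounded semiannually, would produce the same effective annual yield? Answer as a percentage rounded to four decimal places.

2.0553%

EAR = (1 + 0.0205/4)^4 − 1 = 0.020658.
Solve (1 + r/2)^2 = 1.020658: r/2 = 1.020658^(1/2) − 1 = 0.010276, so r = 0.020553 = 2.0553%.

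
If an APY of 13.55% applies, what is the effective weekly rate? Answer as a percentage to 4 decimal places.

The per-week rate i satisfies (1 + i)^52 = 1 + 0.1355.
i = 1.1355^(1/52) − 1 = 0.0024467 = 0.2447%.

0.2447%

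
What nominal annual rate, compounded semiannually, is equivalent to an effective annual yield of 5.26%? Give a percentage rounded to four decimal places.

(1 + r/2)^2 − 1 = 0.0526, so 1 + r/2 = 1.0526^(1/2).
r/2 = 0.025963, so r = 0.051926 = 5.1926%.

5.1926%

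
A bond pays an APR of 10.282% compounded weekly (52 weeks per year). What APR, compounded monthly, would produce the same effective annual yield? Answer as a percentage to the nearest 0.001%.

10.316%

EAR = (1 + 0.10282/52)^52 − 1 = 0.108179.
Solve (1 + r/12)^12 = 1.108179: r/12 = 1.108179^(1/12) − 1 = 0.008597, so r = 0.103159 = 10.316%.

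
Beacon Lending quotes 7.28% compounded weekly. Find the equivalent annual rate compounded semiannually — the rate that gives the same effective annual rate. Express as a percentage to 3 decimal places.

7.409%

EAR = (1 + 0.0728/52)^52 − 1 = 0.075461.
Solve (1 + r/2)^2 = 1.075461: r/2 = 1.075461^(1/2) − 1 = 0.037044, so r = 0.074088 = 7.409%.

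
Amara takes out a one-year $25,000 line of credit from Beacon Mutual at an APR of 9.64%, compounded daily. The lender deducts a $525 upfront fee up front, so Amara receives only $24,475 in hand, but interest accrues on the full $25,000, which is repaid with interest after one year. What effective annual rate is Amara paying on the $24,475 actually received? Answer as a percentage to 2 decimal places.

12.48%

Amount owed after one year: 25,000 × (1 + 0.0964/365)^365 = 25,000 × 1.101185 = $27,529.64.
Effective rate on net proceeds: 27,529.64 / 24,475 − 1 = 0.124806 = 12.48%.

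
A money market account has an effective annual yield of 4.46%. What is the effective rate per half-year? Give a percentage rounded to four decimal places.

2.2057%

The per-half-year rate i satisfies (1 + i)^2 = 1 + 0.0446.
i = 1.0446^(1/2) − 1 = 0.0220567 = 2.2057%.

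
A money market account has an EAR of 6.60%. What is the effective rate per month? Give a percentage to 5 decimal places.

0.53403%

The per-month rate i satisfies (1 + i)^12 = 1 + 0.0660.
i = 1.0660^(1/12) − 1 = 0.0053403 = 0.53403%.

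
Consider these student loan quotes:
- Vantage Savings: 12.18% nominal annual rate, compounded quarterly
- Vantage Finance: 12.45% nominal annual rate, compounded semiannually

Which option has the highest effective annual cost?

Vantage Finance

Vantage Savings: (1 + 0.1218/4)^4 − 1 = 12.748%
Vantage Finance: (1 + 0.1245/2)^2 − 1 = 12.838%
The highest effective annual rate is Vantage Finance at 12.838%.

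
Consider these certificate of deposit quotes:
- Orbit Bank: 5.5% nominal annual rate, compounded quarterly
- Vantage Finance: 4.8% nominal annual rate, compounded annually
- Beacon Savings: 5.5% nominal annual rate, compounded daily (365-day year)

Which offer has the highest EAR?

Orbit Bank: (1 + 0.055/4)^4 − 1 = 5.614%
Vantage Finance: compounded annually, EAR = 4.800%
Beacon Savings: (1 + 0.055/365)^365 − 1 = 5.654%
The highest effective annual rate is Beacon Savings at 5.654%.

Beacon Savings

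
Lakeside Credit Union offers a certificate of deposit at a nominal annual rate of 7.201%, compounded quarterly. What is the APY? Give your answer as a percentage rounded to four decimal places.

7.3978%

EAR = (1 + 0.07201/4)^4 − 1.
= (1 + 0.018002)^4 − 1 = 1.073978 − 1 = 7.3978%.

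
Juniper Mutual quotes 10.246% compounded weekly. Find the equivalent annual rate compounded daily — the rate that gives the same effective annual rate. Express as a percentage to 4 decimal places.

10.2374%

EAR = (1 + 0.10246/52)^52 − 1 = 0.107781.
Solve (1 + r/365)^365 = 1.107781: r/365 = 1.107781^(1/365) − 1 = 0.000280, so r = 0.102374 = 10.2374%.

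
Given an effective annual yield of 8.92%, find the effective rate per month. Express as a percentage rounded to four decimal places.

The per-month rate i satisfies (1 + i)^12 = 1 + 0.0892.
i = 1.0892^(1/12) − 1 = 0.0071457 = 0.7146%.

0.7146%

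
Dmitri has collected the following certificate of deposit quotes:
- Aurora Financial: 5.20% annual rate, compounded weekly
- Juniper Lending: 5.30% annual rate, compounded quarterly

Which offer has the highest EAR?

Aurora Financial: (1 + 0.0520/52)^52 − 1 = 5.335%
Juniper Lending: (1 + 0.0530/4)^4 − 1 = 5.406%
The highest effective annual rate is Juniper Lending at 5.406%.

Juniper Lending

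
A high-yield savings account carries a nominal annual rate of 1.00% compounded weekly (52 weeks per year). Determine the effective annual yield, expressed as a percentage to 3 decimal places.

EAR = (1 + 0.0100/52)^52 − 1.
= 1.010049 − 1 = 1.005%.

1.005%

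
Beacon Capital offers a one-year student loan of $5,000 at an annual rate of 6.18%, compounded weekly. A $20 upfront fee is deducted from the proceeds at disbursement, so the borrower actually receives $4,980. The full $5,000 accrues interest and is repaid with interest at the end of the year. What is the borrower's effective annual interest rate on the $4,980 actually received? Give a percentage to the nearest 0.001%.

Amount owed after one year: 5,000 × (1 + 0.0618/52)^52 = 5,000 × 1.063711 = $5,318.55.
Effective rate on net proceeds: 5,318.55 / 4,980 − 1 = 0.067982 = 6.798%.

6.798%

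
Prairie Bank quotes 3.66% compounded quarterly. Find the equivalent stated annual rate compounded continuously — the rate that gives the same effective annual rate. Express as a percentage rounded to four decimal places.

3.6434%

EAR = (1 + 0.0366/4)^4 − 1 = 0.037105.
Equivalent continuous rate: r = ln(1 + 0.037105) = 0.036434 = 3.6434%.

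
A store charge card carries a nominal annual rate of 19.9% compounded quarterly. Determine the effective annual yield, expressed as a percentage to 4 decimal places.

EAR = (1 + 0.199/4)^4 − 1.
= 1.214349 − 1 = 21.4349%.

21.4349%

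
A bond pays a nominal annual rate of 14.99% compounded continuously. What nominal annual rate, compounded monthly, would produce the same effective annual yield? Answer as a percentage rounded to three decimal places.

EAR under continuous compounding: e^0.1499 − 1 = 0.161718.
Solve (1 + r/12)^12 = 1.161718: r/12 = 1.161718^(1/12) − 1 = 0.012570, so r = 0.150840 = 15.084%.

15.084%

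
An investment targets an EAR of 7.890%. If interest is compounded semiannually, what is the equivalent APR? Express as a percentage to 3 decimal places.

(1 + r/2)^2 − 1 = 0.07890, so 1 + r/2 = 1.07890^(1/2).
r/2 = 0.038701, so r = 0.077402 = 7.740%.

7.740%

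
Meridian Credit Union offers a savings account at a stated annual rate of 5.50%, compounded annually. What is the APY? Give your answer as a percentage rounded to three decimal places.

Annual compounding means the effective rate equals the nominal rate: 5.500%.

5.500%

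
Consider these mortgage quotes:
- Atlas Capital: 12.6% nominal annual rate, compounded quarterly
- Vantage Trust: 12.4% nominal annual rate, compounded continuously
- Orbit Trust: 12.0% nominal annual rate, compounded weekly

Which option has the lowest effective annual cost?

Atlas Capital: (1 + 0.126/4)^4 − 1 = 13.208%
Vantage Trust: e^0.124 − 1 = 13.202%
Orbit Trust: (1 + 0.120/52)^52 − 1 = 12.734%
The lowest effective annual rate is Orbit Trust at 12.734%.

Orbit Trust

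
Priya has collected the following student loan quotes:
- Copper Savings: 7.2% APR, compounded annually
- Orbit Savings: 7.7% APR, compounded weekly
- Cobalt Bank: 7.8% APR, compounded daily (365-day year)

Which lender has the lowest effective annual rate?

Copper Savings: compounded annually, EAR = 7.200%
Orbit Savings: (1 + 0.077/52)^52 − 1 = 7.998%
Cobalt Bank: (1 + 0.078/365)^365 − 1 = 8.111%
The lowest effective annual rate is Copper Savings at 7.200%.

Copper Savings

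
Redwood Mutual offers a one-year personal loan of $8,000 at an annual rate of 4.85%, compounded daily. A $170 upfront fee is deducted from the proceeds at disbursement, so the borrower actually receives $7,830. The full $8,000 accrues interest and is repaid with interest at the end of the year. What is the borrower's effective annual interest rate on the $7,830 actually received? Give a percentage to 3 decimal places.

7.248%

Amount owed after one year: 8,000 × (1 + 0.0485/365)^365 = 8,000 × 1.049692 = $8,397.54.
Effective rate on net proceeds: 8,397.54 / 7,830 − 1 = 0.072482 = 7.248%.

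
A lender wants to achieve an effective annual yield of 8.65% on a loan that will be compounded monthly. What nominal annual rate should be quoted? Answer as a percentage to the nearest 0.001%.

8.325%

(1 + r/12)^12 − 1 = 0.0865, so 1 + r/12 = 1.0865^(1/12).
r/12 = 0.006937, so r = 0.083249 = 8.325%.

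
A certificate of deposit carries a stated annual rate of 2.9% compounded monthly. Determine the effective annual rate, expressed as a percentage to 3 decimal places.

EAR = (1 + 0.029/12)^12 − 1.
= (1 + 0.002417)^12 − 1 = 1.029389 − 1 = 2.939%.

2.939%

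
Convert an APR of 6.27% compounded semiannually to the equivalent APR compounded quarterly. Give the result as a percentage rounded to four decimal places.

6.2216%

EAR = (1 + 0.0627/2)^2 − 1 = 0.063683.
Solve (1 + r/4)^4 = 1.063683: r/4 = 1.063683^(1/4) − 1 = 0.015554, so r = 0.062216 = 6.2216%.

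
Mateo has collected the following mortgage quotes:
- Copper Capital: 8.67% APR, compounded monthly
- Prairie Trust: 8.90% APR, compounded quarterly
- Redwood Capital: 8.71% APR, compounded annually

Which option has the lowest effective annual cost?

Copper Capital: (1 + 0.0867/12)^12 − 1 = 9.023%
Prairie Trust: (1 + 0.0890/4)^4 − 1 = 9.201%
Redwood Capital: compounded annually, EAR = 8.710%
The lowest effective annual rate is Redwood Capital at 8.710%.

Redwood Capital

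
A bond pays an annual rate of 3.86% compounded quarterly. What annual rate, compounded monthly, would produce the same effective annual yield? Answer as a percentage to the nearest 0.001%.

EAR = (1 + 0.0386/4)^4 − 1 = 0.039162.
Solve (1 + r/12)^12 = 1.039162: r/12 = 1.039162^(1/12) − 1 = 0.003206, so r = 0.038476 = 3.848%.

3.848%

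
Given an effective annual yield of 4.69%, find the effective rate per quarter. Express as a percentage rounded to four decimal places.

The per-quarter rate i satisfies (1 + i)^4 = 1 + 0.0469.
i = 1.0469^(1/4) − 1 = 0.0115243 = 1.1524%.

1.1524%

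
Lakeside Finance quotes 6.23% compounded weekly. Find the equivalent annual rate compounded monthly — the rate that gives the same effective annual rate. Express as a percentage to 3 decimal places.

6.242%

EAR = (1 + 0.0623/52)^52 − 1 = 0.064242.
Solve (1 + r/12)^12 = 1.064242: r/12 = 1.064242^(1/12) − 1 = 0.005202, so r = 0.062425 = 6.242%.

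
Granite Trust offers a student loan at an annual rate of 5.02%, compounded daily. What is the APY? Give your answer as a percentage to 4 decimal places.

5.1478%

EAR = (1 + 0.0502/365)^365 − 1.
= (1 + 0.000138)^365 − 1 = 1.051478 − 1 = 5.1478%.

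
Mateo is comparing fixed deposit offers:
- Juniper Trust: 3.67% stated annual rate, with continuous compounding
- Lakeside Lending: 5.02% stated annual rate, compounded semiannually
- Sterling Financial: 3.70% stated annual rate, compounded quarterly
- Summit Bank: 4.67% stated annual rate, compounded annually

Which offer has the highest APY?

Lakeside Lending

Juniper Trust: e^0.0367 − 1 = 3.738%
Lakeside Lending: (1 + 0.0502/2)^2 − 1 = 5.083%
Sterling Financial: (1 + 0.0370/4)^4 − 1 = 3.752%
Summit Bank: compounded annually, EAR = 4.670%
The highest effective annual rate is Lakeside Lending at 5.083%.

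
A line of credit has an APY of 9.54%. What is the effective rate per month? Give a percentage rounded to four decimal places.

0.7622%

The per-month rate i satisfies (1 + i)^12 = 1 + 0.0954.
i = 1.0954^(1/12) − 1 = 0.0076222 = 0.7622%.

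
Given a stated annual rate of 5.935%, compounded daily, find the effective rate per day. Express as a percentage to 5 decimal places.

0.01626%

With a nominal annual rate compounded daily, the periodic rate is the nominal rate divided by 365.
i = 0.05935 / 365 = 0.0001626 = 0.01626%.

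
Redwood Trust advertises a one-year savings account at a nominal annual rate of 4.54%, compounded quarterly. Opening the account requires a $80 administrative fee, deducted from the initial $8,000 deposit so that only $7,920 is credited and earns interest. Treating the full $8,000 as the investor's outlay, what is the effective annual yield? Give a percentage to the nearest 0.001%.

3.572%

Value after one year: 7,920 × (1 + 0.0454/4)^4 = 7,920 × 1.046179 = $8,285.74.
Effective yield on the $8,000 outlay: 8,285.74 / 8,000 − 1 = 0.035717 = 3.572%.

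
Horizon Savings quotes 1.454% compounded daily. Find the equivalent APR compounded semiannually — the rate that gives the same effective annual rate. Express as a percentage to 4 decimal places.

1.4593%

EAR = (1 + 0.01454/365)^365 − 1 = 0.014646.
Solve (1 + r/2)^2 = 1.014646: r/2 = 1.014646^(1/2) − 1 = 0.007296, so r = 0.014593 = 1.4593%.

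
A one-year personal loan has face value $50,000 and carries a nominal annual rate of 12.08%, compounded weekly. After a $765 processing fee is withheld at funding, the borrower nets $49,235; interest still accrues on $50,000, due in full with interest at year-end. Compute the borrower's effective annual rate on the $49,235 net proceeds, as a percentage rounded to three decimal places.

Amount owed after one year: 50,000 × (1 + 0.1208/52)^52 = 50,000 × 1.128241 = $56,412.06.
Effective rate on net proceeds: 56,412.06 / 49,235 − 1 = 0.145771 = 14.577%.

14.577%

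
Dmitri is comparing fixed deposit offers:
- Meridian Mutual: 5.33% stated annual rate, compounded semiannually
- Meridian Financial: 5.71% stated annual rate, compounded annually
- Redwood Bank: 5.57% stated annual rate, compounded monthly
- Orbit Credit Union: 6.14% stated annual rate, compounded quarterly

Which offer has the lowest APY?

Meridian Mutual

Meridian Mutual: (1 + 0.0533/2)^2 − 1 = 5.401%
Meridian Financial: compounded annually, EAR = 5.710%
Redwood Bank: (1 + 0.0557/12)^12 − 1 = 5.714%
Orbit Credit Union: (1 + 0.0614/4)^4 − 1 = 6.283%
The lowest effective annual rate is Meridian Mutual at 5.401%.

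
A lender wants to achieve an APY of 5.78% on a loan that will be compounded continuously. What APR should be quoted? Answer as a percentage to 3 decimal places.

Continuous: nominal r satisfies e^r − 1 = 0.0578.
r = ln(1 + 0.0578) = ln(1.0578) = 0.056191 = 5.619%.

5.619%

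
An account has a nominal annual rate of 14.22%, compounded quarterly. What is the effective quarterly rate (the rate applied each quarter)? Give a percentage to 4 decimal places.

With a nominal annual rate compounded quarterly, the periodic rate is the nominal rate divided by 4.
i = 0.1422 / 4 = 0.0355500 = 3.5550%.

3.5550%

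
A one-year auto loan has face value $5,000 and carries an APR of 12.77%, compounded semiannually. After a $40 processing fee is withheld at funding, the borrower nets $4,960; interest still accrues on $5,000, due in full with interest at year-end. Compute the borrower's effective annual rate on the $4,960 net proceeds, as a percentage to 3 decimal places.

Amount owed after one year: 5,000 × (1 + 0.1277/2)^2 = 5,000 × 1.131777 = $5,658.88.
Effective rate on net proceeds: 5,658.88 / 4,960 − 1 = 0.140904 = 14.090%.

14.090%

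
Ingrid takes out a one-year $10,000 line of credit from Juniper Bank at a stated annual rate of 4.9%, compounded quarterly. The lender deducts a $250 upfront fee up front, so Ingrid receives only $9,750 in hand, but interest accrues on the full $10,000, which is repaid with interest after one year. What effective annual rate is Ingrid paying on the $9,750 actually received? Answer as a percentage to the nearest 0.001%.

7.683%

Amount owed after one year: 10,000 × (1 + 0.049/4)^4 = 10,000 × 1.049908 = $10,499.08.
Effective rate on net proceeds: 10,499.08 / 9,750 − 1 = 0.076828 = 7.683%.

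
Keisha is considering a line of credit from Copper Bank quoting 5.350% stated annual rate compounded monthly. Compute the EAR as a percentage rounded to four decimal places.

EAR = (1 + 0.05350/12)^12 − 1.
= (1 + 0.004458)^12 − 1 = 1.054832 − 1 = 5.4832%.

5.4832%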